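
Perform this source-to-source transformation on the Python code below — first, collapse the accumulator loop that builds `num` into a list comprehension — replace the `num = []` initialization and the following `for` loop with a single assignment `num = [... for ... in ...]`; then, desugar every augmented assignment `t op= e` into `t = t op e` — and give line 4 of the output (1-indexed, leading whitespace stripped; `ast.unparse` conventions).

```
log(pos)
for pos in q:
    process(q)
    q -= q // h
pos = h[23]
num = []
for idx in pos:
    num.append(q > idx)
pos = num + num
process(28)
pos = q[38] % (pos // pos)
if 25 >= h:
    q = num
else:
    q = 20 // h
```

q = q - q // h

Transformed code:
log(pos)
for pos in q:
    process(q)
    q = q - q // h
pos = h[23]
num = [q > idx for idx in pos]
pos = num + num
process(28)
pos = q[38] % (pos // pos)
if 25 >= h:
    q = num
else:
    q = 20 // h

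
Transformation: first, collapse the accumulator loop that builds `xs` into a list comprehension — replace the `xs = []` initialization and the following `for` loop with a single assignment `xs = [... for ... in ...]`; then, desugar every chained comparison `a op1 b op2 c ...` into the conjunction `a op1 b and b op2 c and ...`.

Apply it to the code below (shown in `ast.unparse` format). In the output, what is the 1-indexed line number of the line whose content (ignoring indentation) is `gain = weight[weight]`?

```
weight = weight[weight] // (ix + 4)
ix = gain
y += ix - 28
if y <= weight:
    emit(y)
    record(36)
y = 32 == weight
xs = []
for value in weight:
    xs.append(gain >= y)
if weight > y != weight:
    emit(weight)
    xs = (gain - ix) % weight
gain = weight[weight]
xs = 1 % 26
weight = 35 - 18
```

Transformed code:
weight = weight[weight] // (ix + 4)
ix = gain
y += ix - 28
if y <= weight:
    emit(y)
    record(36)
y = 32 == weight
xs = [gain >= y for value in weight]
if weight > y and y != weight:
    emit(weight)
    xs = (gain - ix) % weight
gain = weight[weight]
xs = 1 % 26
weight = 35 - 18

12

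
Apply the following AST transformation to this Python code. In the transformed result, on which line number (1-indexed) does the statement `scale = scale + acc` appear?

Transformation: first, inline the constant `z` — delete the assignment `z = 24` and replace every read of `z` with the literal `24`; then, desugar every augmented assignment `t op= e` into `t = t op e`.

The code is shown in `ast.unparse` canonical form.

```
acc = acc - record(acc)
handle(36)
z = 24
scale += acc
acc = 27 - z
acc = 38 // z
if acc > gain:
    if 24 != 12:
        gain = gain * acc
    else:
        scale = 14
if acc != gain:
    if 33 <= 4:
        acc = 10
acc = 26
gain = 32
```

3

Transformed code:
acc = acc - record(acc)
handle(36)
scale = scale + acc
acc = 27 - 24
acc = 38 // 24
if acc > gain:
    if 24 != 12:
        gain = gain * acc
    else:
        scale = 14
if acc != gain:
    if 33 <= 4:
        acc = 10
acc = 26
gain = 32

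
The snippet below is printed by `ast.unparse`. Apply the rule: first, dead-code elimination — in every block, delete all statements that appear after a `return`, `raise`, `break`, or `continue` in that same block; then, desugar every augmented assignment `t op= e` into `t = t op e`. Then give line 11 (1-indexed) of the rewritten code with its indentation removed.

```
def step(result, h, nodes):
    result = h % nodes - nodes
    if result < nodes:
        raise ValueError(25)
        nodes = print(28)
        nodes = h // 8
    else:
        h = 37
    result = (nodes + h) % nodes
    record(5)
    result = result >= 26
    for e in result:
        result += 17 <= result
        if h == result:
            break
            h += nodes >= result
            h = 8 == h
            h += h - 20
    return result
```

result = result + (17 <= result)

Transformed code:
def step(result, h, nodes):
    result = h % nodes - nodes
    if result < nodes:
        raise ValueError(25)
    else:
        h = 37
    result = (nodes + h) % nodes
    record(5)
    result = result >= 26
    for e in result:
        result = result + (17 <= result)
        if h == result:
            break
    return result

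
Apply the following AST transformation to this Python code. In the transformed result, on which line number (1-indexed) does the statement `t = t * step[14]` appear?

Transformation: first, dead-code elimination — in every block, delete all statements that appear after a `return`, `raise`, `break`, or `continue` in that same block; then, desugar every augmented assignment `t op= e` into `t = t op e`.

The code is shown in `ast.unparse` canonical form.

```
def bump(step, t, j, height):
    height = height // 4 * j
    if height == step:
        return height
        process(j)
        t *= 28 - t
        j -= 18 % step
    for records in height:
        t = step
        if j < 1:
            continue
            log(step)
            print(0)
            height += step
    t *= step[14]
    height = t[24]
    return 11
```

Transformed code:
def bump(step, t, j, height):
    height = height // 4 * j
    if height == step:
        return height
    for records in height:
        t = step
        if j < 1:
            continue
    t = t * step[14]
    height = t[24]
    return 11

9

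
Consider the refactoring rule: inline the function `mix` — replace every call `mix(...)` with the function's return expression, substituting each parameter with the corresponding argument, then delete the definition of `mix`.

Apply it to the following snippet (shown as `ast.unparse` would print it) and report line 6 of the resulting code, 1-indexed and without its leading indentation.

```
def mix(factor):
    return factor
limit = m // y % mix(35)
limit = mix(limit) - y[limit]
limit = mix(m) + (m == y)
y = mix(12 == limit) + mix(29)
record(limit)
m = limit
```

m = limit

Transformed code:
limit = m // y % 35
limit = limit - y[limit]
limit = m + (m == y)
y = (12 == limit) + 29
record(limit)
m = limit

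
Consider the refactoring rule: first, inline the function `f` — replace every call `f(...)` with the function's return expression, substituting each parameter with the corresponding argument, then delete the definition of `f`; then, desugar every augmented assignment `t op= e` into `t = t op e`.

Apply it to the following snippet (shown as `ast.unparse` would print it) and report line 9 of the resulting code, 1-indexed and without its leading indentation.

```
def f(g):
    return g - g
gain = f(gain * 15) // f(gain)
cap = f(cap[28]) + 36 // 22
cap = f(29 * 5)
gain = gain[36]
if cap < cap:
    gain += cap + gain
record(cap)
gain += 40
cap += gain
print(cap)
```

cap = cap + gain

Transformed code:
gain = (gain * 15 - gain * 15) // (gain - gain)
cap = cap[28] - cap[28] + 36 // 22
cap = 29 * 5 - 29 * 5
gain = gain[36]
if cap < cap:
    gain = gain + (cap + gain)
record(cap)
gain = gain + 40
cap = cap + gain
print(cap)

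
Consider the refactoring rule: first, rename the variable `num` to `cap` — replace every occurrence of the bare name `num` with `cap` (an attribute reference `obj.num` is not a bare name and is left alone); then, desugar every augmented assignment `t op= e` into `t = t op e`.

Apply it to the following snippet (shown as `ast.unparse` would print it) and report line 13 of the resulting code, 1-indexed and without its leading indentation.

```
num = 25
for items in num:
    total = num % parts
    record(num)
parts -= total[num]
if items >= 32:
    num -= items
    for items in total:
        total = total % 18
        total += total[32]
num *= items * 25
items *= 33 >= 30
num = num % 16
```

Transformed code:
cap = 25
for items in cap:
    total = cap % parts
    record(cap)
parts = parts - total[cap]
if items >= 32:
    cap = cap - items
    for items in total:
        total = total % 18
        total = total + total[32]
cap = cap * (items * 25)
items = items * (33 >= 30)
cap = cap % 16

cap = cap % 16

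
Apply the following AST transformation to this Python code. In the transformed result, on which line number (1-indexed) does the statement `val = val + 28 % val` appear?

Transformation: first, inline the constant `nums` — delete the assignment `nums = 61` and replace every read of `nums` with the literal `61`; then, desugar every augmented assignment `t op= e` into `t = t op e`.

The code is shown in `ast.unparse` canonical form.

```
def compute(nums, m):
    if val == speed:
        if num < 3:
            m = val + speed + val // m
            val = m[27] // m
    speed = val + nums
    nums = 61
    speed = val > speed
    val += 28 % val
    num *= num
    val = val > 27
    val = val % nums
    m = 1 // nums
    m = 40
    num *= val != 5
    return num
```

Transformed code:
def compute(nums, m):
    if val == speed:
        if num < 3:
            m = val + speed + val // m
            val = m[27] // m
    speed = val + 61
    speed = val > speed
    val = val + 28 % val
    num = num * num
    val = val > 27
    val = val % 61
    m = 1 // 61
    m = 40
    num = num * (val != 5)
    return num

8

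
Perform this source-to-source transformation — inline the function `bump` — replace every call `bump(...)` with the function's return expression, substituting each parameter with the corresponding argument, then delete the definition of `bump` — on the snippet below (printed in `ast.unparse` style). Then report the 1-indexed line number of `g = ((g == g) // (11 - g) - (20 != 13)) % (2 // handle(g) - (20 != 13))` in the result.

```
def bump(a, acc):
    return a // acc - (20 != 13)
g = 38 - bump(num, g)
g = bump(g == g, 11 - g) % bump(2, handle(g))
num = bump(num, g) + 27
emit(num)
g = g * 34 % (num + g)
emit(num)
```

2

Transformed code:
g = 38 - (num // g - (20 != 13))
g = ((g == g) // (11 - g) - (20 != 13)) % (2 // handle(g) - (20 != 13))
num = num // g - (20 != 13) + 27
emit(num)
g = g * 34 % (num + g)
emit(num)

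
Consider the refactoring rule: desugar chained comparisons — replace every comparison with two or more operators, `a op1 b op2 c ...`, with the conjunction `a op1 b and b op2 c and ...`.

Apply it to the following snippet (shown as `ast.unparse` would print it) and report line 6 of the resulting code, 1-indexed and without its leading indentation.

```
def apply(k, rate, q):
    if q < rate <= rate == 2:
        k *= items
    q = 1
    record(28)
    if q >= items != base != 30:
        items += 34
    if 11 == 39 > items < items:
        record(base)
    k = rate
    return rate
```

Transformed code:
def apply(k, rate, q):
    if q < rate and rate <= rate and (rate == 2):
        k *= items
    q = 1
    record(28)
    if q >= items and items != base and (base != 30):
        items += 34
    if 11 == 39 and 39 > items and (items < items):
        record(base)
    k = rate
    return rate

if q >= items and items != base and (base != 30):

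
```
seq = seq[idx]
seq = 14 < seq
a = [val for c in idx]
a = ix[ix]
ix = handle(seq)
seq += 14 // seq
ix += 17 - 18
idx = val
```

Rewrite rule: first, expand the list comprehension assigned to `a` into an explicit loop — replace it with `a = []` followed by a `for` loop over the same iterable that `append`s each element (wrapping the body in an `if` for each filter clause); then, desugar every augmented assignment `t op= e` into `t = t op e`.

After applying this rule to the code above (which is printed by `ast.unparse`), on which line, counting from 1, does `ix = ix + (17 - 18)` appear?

Transformed code:
seq = seq[idx]
seq = 14 < seq
a = []
for c in idx:
    a.append(val)
a = ix[ix]
ix = handle(seq)
seq = seq + 14 // seq
ix = ix + (17 - 18)
idx = val

9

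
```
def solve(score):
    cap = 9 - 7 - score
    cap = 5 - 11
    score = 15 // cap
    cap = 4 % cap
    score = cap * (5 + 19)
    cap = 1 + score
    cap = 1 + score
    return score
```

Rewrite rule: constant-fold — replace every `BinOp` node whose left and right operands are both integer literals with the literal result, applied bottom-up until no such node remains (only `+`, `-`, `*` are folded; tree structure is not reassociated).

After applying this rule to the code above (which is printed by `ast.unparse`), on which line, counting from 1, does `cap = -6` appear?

3

Transformed code:
def solve(score):
    cap = 2 - score
    cap = -6
    score = 15 // cap
    cap = 4 % cap
    score = cap * 24
    cap = 1 + score
    cap = 1 + score
    return score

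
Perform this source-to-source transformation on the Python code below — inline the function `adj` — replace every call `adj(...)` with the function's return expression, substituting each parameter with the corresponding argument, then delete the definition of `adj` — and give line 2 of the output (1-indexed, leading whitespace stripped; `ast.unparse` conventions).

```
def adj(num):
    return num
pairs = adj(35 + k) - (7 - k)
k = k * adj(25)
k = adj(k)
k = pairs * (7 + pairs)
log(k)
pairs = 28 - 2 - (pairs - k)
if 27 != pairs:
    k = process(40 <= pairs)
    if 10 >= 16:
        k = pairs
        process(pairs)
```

k = k * 25

Transformed code:
pairs = 35 + k - (7 - k)
k = k * 25
k = k
k = pairs * (7 + pairs)
log(k)
pairs = 28 - 2 - (pairs - k)
if 27 != pairs:
    k = process(40 <= pairs)
    if 10 >= 16:
        k = pairs
        process(pairs)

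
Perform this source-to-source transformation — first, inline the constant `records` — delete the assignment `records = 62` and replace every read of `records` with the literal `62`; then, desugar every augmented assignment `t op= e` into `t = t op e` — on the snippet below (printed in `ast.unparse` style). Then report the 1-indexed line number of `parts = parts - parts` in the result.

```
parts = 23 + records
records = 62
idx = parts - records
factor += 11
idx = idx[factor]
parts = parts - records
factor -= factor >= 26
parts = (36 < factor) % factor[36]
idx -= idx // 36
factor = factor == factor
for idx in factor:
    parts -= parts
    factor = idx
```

Transformed code:
parts = 23 + 62
idx = parts - 62
factor = factor + 11
idx = idx[factor]
parts = parts - 62
factor = factor - (factor >= 26)
parts = (36 < factor) % factor[36]
idx = idx - idx // 36
factor = factor == factor
for idx in factor:
    parts = parts - parts
    factor = idx

11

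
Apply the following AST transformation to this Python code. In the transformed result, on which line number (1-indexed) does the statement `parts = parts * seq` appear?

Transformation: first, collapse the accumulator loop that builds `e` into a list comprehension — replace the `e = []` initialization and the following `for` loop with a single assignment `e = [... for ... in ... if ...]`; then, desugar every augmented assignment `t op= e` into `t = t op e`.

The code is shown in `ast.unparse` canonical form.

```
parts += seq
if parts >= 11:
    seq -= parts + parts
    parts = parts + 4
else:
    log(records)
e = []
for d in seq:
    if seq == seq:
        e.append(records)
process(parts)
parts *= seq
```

Transformed code:
parts = parts + seq
if parts >= 11:
    seq = seq - (parts + parts)
    parts = parts + 4
else:
    log(records)
e = [records for d in seq if seq == seq]
process(parts)
parts = parts * seq

9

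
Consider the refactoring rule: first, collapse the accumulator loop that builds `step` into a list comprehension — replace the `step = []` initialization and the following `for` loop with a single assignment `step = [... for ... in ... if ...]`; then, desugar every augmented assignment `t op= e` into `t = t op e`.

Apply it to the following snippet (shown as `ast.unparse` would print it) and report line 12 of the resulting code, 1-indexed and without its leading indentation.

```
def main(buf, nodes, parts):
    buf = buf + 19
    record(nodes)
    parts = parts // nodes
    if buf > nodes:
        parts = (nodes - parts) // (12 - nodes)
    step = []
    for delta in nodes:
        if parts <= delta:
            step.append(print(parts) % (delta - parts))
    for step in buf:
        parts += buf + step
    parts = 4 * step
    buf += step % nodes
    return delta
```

return delta

Transformed code:
def main(buf, nodes, parts):
    buf = buf + 19
    record(nodes)
    parts = parts // nodes
    if buf > nodes:
        parts = (nodes - parts) // (12 - nodes)
    step = [print(parts) % (delta - parts) for delta in nodes if parts <= delta]
    for step in buf:
        parts = parts + (buf + step)
    parts = 4 * step
    buf = buf + step % nodes
    return delta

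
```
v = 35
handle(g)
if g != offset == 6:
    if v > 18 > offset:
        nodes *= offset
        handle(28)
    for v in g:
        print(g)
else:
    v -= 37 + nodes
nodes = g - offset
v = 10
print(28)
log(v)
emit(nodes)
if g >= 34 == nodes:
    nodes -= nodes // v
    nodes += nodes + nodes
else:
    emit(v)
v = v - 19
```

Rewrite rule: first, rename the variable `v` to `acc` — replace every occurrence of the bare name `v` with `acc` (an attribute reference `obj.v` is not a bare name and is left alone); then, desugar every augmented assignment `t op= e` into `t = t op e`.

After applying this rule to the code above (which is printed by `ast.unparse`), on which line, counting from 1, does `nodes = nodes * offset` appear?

5

Transformed code:
acc = 35
handle(g)
if g != offset == 6:
    if acc > 18 > offset:
        nodes = nodes * offset
        handle(28)
    for acc in g:
        print(g)
else:
    acc = acc - (37 + nodes)
nodes = g - offset
acc = 10
print(28)
log(acc)
emit(nodes)
if g >= 34 == nodes:
    nodes = nodes - nodes // acc
    nodes = nodes + (nodes + nodes)
else:
    emit(acc)
acc = acc - 19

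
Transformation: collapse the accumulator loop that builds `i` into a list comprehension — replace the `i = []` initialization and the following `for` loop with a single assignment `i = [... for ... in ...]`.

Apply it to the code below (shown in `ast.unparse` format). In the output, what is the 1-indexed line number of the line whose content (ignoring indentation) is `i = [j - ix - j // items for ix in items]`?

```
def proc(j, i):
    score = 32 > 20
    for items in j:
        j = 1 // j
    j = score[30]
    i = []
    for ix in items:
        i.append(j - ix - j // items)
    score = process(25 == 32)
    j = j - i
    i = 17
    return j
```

Transformed code:
def proc(j, i):
    score = 32 > 20
    for items in j:
        j = 1 // j
    j = score[30]
    i = [j - ix - j // items for ix in items]
    score = process(25 == 32)
    j = j - i
    i = 17
    return j

6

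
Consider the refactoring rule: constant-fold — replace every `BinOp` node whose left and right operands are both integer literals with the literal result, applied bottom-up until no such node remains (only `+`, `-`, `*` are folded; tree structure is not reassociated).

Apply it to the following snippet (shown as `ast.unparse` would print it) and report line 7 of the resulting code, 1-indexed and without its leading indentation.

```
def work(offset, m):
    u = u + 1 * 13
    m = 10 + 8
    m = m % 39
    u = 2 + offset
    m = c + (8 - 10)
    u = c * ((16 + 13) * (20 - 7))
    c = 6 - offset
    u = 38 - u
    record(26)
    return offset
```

Transformed code:
def work(offset, m):
    u = u + 13
    m = 18
    m = m % 39
    u = 2 + offset
    m = c + -2
    u = c * 377
    c = 6 - offset
    u = 38 - u
    record(26)
    return offset

u = c * 377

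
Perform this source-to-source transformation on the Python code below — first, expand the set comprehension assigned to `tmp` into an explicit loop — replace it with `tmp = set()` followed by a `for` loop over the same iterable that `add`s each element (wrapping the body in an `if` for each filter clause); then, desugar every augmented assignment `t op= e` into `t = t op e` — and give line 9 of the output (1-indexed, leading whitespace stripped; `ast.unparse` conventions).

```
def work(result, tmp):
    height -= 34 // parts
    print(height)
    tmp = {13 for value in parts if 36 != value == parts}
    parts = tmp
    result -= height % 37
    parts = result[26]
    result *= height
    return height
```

Transformed code:
def work(result, tmp):
    height = height - 34 // parts
    print(height)
    tmp = set()
    for value in parts:
        if 36 != value == parts:
            tmp.add(13)
    parts = tmp
    result = result - height % 37
    parts = result[26]
    result = result * height
    return height

result = result - height % 37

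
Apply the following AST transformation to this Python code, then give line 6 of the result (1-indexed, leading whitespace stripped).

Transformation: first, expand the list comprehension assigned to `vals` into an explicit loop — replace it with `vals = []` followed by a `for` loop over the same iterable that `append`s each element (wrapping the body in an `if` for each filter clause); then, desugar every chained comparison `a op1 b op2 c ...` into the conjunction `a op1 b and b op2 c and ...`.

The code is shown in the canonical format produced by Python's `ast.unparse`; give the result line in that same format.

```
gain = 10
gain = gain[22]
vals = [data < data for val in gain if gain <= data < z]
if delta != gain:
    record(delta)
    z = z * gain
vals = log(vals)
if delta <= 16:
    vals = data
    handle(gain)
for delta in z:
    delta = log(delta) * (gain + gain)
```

vals.append(data < data)

Transformed code:
gain = 10
gain = gain[22]
vals = []
for val in gain:
    if gain <= data and data < z:
        vals.append(data < data)
if delta != gain:
    record(delta)
    z = z * gain
vals = log(vals)
if delta <= 16:
    vals = data
    handle(gain)
for delta in z:
    delta = log(delta) * (gain + gain)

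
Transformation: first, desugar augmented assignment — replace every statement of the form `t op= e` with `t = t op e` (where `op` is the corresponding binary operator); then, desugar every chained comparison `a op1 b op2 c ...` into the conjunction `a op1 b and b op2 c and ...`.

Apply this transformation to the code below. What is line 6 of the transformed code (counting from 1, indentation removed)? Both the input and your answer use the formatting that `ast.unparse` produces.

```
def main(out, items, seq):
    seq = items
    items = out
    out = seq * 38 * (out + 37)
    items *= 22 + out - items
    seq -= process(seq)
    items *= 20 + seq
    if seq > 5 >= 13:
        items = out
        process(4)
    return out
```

Transformed code:
def main(out, items, seq):
    seq = items
    items = out
    out = seq * 38 * (out + 37)
    items = items * (22 + out - items)
    seq = seq - process(seq)
    items = items * (20 + seq)
    if seq > 5 and 5 >= 13:
        items = out
        process(4)
    return out

seq = seq - process(seq)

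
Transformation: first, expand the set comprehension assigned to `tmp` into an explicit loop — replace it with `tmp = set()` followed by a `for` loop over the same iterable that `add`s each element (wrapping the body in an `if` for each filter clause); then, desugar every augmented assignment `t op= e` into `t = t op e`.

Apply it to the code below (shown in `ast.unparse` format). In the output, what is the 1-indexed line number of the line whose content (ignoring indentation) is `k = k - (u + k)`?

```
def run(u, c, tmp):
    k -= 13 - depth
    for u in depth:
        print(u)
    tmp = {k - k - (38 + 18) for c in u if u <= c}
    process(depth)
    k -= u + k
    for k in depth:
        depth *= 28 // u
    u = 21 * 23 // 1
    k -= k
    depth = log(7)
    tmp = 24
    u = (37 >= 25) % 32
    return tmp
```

10

Transformed code:
def run(u, c, tmp):
    k = k - (13 - depth)
    for u in depth:
        print(u)
    tmp = set()
    for c in u:
        if u <= c:
            tmp.add(k - k - (38 + 18))
    process(depth)
    k = k - (u + k)
    for k in depth:
        depth = depth * (28 // u)
    u = 21 * 23 // 1
    k = k - k
    depth = log(7)
    tmp = 24
    u = (37 >= 25) % 32
    return tmp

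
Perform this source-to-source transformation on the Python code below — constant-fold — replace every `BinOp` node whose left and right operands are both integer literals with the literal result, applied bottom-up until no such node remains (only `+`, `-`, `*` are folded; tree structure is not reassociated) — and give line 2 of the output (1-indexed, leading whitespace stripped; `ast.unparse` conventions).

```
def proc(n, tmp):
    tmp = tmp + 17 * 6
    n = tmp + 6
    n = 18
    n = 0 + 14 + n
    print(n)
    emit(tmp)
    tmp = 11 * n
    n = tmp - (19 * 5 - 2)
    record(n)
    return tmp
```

Transformed code:
def proc(n, tmp):
    tmp = tmp + 102
    n = tmp + 6
    n = 18
    n = 14 + n
    print(n)
    emit(tmp)
    tmp = 11 * n
    n = tmp - 93
    record(n)
    return tmp

tmp = tmp + 102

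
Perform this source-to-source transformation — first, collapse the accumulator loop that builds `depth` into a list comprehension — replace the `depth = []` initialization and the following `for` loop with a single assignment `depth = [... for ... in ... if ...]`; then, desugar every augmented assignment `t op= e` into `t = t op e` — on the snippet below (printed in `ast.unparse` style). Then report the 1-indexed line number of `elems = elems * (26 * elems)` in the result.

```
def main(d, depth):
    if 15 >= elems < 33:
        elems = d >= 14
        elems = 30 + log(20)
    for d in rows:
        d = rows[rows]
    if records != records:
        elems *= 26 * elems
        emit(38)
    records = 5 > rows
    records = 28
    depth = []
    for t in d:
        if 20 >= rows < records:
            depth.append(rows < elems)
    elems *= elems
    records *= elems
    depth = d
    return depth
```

8

Transformed code:
def main(d, depth):
    if 15 >= elems < 33:
        elems = d >= 14
        elems = 30 + log(20)
    for d in rows:
        d = rows[rows]
    if records != records:
        elems = elems * (26 * elems)
        emit(38)
    records = 5 > rows
    records = 28
    depth = [rows < elems for t in d if 20 >= rows < records]
    elems = elems * elems
    records = records * elems
    depth = d
    return depth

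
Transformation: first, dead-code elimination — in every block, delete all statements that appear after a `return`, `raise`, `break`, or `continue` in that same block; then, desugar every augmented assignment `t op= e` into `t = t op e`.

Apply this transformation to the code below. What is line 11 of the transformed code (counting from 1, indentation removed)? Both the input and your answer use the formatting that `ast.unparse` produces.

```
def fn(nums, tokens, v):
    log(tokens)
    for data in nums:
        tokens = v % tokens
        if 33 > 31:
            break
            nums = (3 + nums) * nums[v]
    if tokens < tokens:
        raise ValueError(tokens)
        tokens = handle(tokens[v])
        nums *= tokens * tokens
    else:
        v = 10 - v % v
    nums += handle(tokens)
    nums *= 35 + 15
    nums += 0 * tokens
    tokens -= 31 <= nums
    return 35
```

Transformed code:
def fn(nums, tokens, v):
    log(tokens)
    for data in nums:
        tokens = v % tokens
        if 33 > 31:
            break
    if tokens < tokens:
        raise ValueError(tokens)
    else:
        v = 10 - v % v
    nums = nums + handle(tokens)
    nums = nums * (35 + 15)
    nums = nums + 0 * tokens
    tokens = tokens - (31 <= nums)
    return 35

nums = nums + handle(tokens)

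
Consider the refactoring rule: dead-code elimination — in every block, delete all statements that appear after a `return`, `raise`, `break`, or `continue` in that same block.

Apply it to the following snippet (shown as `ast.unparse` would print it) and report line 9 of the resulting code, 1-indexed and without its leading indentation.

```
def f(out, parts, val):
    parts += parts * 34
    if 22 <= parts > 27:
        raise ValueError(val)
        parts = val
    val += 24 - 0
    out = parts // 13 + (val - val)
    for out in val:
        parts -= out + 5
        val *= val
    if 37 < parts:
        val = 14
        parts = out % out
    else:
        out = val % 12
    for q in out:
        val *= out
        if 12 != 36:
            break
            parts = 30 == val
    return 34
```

Transformed code:
def f(out, parts, val):
    parts += parts * 34
    if 22 <= parts > 27:
        raise ValueError(val)
    val += 24 - 0
    out = parts // 13 + (val - val)
    for out in val:
        parts -= out + 5
        val *= val
    if 37 < parts:
        val = 14
        parts = out % out
    else:
        out = val % 12
    for q in out:
        val *= out
        if 12 != 36:
            break
    return 34

val *= val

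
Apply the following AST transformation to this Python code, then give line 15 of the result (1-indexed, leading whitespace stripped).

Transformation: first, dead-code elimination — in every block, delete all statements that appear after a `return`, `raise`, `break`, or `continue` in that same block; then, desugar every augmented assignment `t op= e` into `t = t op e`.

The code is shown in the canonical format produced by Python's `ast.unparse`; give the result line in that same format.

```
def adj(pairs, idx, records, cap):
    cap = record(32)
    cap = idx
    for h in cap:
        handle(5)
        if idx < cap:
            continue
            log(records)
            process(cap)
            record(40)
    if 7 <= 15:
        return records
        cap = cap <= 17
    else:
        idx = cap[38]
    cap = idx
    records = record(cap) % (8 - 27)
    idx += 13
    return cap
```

return cap

Transformed code:
def adj(pairs, idx, records, cap):
    cap = record(32)
    cap = idx
    for h in cap:
        handle(5)
        if idx < cap:
            continue
    if 7 <= 15:
        return records
    else:
        idx = cap[38]
    cap = idx
    records = record(cap) % (8 - 27)
    idx = idx + 13
    return cap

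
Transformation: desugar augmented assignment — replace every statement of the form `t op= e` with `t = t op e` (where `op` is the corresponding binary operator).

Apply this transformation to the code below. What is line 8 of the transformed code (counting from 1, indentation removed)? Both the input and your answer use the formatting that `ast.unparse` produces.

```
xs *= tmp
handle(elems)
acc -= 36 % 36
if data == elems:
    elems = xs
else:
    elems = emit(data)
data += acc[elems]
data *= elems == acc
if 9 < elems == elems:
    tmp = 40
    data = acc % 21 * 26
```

Transformed code:
xs = xs * tmp
handle(elems)
acc = acc - 36 % 36
if data == elems:
    elems = xs
else:
    elems = emit(data)
data = data + acc[elems]
data = data * (elems == acc)
if 9 < elems == elems:
    tmp = 40
    data = acc % 21 * 26

data = data + acc[elems]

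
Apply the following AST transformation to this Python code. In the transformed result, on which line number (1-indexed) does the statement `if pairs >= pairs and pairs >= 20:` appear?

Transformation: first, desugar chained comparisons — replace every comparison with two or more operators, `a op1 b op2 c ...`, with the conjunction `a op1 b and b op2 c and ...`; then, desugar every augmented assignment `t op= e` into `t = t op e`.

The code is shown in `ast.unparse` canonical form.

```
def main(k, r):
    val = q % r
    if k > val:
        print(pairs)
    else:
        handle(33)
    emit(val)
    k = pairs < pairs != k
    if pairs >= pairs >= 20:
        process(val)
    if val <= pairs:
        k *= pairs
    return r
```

9

Transformed code:
def main(k, r):
    val = q % r
    if k > val:
        print(pairs)
    else:
        handle(33)
    emit(val)
    k = pairs < pairs and pairs != k
    if pairs >= pairs and pairs >= 20:
        process(val)
    if val <= pairs:
        k = k * pairs
    return r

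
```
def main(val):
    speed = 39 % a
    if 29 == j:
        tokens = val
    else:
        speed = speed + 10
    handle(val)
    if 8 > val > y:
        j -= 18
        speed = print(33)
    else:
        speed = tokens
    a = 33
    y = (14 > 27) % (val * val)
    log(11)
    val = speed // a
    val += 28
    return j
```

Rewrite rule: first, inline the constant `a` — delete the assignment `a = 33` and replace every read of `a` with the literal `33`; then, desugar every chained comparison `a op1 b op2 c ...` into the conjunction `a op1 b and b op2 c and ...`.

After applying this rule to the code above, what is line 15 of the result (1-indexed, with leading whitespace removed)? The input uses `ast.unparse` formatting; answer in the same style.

val = speed // 33

Transformed code:
def main(val):
    speed = 39 % 33
    if 29 == j:
        tokens = val
    else:
        speed = speed + 10
    handle(val)
    if 8 > val and val > y:
        j -= 18
        speed = print(33)
    else:
        speed = tokens
    y = (14 > 27) % (val * val)
    log(11)
    val = speed // 33
    val += 28
    return j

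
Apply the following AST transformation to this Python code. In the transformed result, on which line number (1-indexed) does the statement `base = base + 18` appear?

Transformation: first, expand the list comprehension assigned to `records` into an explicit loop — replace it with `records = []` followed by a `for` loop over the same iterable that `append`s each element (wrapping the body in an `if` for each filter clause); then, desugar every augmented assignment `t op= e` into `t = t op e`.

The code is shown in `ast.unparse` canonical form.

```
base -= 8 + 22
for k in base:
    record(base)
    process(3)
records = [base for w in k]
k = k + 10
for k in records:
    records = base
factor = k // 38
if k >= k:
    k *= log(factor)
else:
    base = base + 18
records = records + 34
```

15

Transformed code:
base = base - (8 + 22)
for k in base:
    record(base)
    process(3)
records = []
for w in k:
    records.append(base)
k = k + 10
for k in records:
    records = base
factor = k // 38
if k >= k:
    k = k * log(factor)
else:
    base = base + 18
records = records + 34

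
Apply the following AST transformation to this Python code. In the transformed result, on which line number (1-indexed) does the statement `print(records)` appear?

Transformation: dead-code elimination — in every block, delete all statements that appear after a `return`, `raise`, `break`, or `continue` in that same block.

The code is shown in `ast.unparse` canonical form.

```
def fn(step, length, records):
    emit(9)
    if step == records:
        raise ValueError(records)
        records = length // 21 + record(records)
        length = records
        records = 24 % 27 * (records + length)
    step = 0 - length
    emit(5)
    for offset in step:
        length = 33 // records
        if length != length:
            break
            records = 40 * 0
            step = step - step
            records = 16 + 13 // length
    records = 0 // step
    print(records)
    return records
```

12

Transformed code:
def fn(step, length, records):
    emit(9)
    if step == records:
        raise ValueError(records)
    step = 0 - length
    emit(5)
    for offset in step:
        length = 33 // records
        if length != length:
            break
    records = 0 // step
    print(records)
    return records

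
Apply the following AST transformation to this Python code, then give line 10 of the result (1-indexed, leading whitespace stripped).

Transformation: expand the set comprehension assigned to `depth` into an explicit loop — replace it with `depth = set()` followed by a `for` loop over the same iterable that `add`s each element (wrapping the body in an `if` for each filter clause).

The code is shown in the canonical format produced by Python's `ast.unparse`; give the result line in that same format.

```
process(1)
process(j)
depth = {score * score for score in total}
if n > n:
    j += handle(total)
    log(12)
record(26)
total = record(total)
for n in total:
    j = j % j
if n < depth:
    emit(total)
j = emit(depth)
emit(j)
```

total = record(total)

Transformed code:
process(1)
process(j)
depth = set()
for score in total:
    depth.add(score * score)
if n > n:
    j += handle(total)
    log(12)
record(26)
total = record(total)
for n in total:
    j = j % j
if n < depth:
    emit(total)
j = emit(depth)
emit(j)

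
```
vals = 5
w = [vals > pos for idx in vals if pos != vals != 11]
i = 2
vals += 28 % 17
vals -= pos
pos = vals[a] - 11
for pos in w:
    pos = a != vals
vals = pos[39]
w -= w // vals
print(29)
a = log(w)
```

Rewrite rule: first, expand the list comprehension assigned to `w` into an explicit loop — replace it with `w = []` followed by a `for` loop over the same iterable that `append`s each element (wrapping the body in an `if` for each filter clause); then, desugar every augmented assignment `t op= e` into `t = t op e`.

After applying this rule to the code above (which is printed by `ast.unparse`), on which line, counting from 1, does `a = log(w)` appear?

Transformed code:
vals = 5
w = []
for idx in vals:
    if pos != vals != 11:
        w.append(vals > pos)
i = 2
vals = vals + 28 % 17
vals = vals - pos
pos = vals[a] - 11
for pos in w:
    pos = a != vals
vals = pos[39]
w = w - w // vals
print(29)
a = log(w)

15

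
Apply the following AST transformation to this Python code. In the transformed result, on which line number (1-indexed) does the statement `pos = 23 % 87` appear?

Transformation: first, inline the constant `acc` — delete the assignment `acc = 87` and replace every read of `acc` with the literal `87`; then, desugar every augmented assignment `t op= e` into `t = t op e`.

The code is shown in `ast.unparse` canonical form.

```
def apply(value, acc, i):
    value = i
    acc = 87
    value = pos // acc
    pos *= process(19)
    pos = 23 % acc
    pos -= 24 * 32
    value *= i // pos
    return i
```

5

Transformed code:
def apply(value, acc, i):
    value = i
    value = pos // 87
    pos = pos * process(19)
    pos = 23 % 87
    pos = pos - 24 * 32
    value = value * (i // pos)
    return i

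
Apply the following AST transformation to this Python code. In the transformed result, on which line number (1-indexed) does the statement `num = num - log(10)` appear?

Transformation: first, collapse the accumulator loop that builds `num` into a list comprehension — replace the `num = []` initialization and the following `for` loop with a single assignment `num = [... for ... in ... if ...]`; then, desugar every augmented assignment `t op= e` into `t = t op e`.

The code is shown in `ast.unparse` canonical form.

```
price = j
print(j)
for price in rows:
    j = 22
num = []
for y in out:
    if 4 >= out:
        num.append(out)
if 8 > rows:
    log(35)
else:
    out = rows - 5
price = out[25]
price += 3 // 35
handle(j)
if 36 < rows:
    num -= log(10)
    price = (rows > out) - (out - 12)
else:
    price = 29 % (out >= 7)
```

14

Transformed code:
price = j
print(j)
for price in rows:
    j = 22
num = [out for y in out if 4 >= out]
if 8 > rows:
    log(35)
else:
    out = rows - 5
price = out[25]
price = price + 3 // 35
handle(j)
if 36 < rows:
    num = num - log(10)
    price = (rows > out) - (out - 12)
else:
    price = 29 % (out >= 7)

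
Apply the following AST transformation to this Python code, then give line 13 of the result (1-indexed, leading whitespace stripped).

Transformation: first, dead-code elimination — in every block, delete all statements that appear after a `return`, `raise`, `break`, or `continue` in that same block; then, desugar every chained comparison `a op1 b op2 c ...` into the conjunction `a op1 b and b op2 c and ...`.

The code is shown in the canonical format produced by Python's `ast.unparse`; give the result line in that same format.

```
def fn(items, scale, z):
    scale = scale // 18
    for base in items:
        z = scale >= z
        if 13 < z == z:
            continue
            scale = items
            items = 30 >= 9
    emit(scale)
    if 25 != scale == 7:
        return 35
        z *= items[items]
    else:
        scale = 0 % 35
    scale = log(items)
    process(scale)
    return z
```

Transformed code:
def fn(items, scale, z):
    scale = scale // 18
    for base in items:
        z = scale >= z
        if 13 < z and z == z:
            continue
    emit(scale)
    if 25 != scale and scale == 7:
        return 35
    else:
        scale = 0 % 35
    scale = log(items)
    process(scale)
    return z

process(scale)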